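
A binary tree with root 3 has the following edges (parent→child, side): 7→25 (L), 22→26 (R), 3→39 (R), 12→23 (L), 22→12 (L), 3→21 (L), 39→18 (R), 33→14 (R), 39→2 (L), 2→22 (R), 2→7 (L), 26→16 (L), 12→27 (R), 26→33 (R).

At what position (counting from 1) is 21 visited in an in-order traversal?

In-order visits the left subtree, then the node, then the right subtree.
At 3: go left to 21.
  21 is a leaf — visit 21.
Visit 3.
At 3: go right to 39.
  At 39: go left to 2.
    At 2: go left to 7.
      At 7: go left to 25.
        25 is a leaf — visit 25.
      Visit 7.
      At 7: no right child.
    Visit 2.
    At 2: go right to 22.
      At 22: go left to 12.
        At 12: go left to 23.
          23 is a leaf — visit 23.
        Visit 12.
        At 12: go right to 27.
          27 is a leaf — visit 27.
      Visit 22.
      At 22: go right to 26.
        At 26: go left to 16.
          16 is a leaf — visit 16.
        Visit 26.
        At 26: go right to 33.
          At 33: no left child.
          Visit 33.
          At 33: go right to 14.
            14 is a leaf — visit 14.
  Visit 39.
  At 39: go right to 18.
    18 is a leaf — visit 18.
Full in-order sequence: 21, 3, 25, 7, 2, 23, 12, 27, 22, 16, 26, 33, 14, 39, 18.

1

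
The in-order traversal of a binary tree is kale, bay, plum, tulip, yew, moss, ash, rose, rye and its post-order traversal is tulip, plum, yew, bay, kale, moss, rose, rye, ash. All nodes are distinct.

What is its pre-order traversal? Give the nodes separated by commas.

ash, moss, kale, bay, yew, plum, tulip, rye, rose

The last element of post-order is the root; it splits in-order into left and right subtrees.
Root ash: left subtree has 6 nodes {kale, bay, plum, tulip, yew, moss}, right has 2 {rose, rye}.
  Root moss: left subtree has 5 nodes {kale, bay, plum, tulip, yew}, right has 0 { }.
    Root kale: left subtree has 0 nodes { }, right has 4 {bay, plum, tulip, yew}.
      Root bay: left subtree has 0 nodes { }, right has 3 {plum, tulip, yew}.
        Root yew: left subtree has 2 nodes {plum, tulip}, right has 0 { }.
          Root plum: left subtree has 0 nodes { }, right has 1 {tulip}.
  Root rye: left subtree has 1 node {rose}, right has 0 { }.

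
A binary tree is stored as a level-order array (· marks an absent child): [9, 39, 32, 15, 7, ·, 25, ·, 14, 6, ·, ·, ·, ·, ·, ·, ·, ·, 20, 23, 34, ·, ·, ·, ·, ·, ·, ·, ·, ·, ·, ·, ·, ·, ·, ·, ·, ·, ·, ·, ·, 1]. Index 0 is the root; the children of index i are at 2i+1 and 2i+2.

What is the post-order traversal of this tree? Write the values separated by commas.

Post-order visits the left subtree, then the right subtree, then the node.
At 9: go left to 39.
  At 39: go left to 15.
    At 15: no left child.
    At 15: go right to 14.
      At 14: no left child.
      At 14: go right to 20.
        20 is a leaf — visit 20.
      Visit 14.
    Visit 15.
  At 39: go right to 7.
    At 7: go left to 6.
      At 6: go left to 23.
        23 is a leaf — visit 23.
      At 6: go right to 34.
        At 34: go left to 1.
          1 is a leaf — visit 1.
        At 34: no right child.
        Visit 34.
      Visit 6.
    At 7: no right child.
    Visit 7.
  Visit 39.
At 9: go right to 32.
  At 32: no left child.
  At 32: go right to 25.
    25 is a leaf — visit 25.
  Visit 32.
Visit 9.

20, 14, 15, 23, 1, 34, 6, 7, 39, 25, 32, 9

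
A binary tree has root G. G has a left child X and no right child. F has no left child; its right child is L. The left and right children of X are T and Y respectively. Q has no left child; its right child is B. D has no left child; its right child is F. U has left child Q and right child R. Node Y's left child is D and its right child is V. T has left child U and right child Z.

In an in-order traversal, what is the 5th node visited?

In-order visits the left subtree, then the node, then the right subtree.
At G: go left to X.
  At X: go left to T.
    At T: go left to U.
      At U: go left to Q.
        At Q: no left child.
        Visit Q.
        At Q: go right to B.
          B is a leaf — visit B.
      Visit U.
      At U: go right to R.
        R is a leaf — visit R.
    Visit T.
    At T: go right to Z.
      Z is a leaf — visit Z.
  Visit X.
  At X: go right to Y.
    At Y: go left to D.
      At D: no left child.
      Visit D.
      At D: go right to F.
        At F: no left child.
        Visit F.
        At F: go right to L.
          L is a leaf — visit L.
    Visit Y.
    At Y: go right to V.
      V is a leaf — visit V.
Visit G.
At G: no right child.
Full in-order sequence: Q, B, U, R, T, Z, X, D, F, L, Y, V, G.

T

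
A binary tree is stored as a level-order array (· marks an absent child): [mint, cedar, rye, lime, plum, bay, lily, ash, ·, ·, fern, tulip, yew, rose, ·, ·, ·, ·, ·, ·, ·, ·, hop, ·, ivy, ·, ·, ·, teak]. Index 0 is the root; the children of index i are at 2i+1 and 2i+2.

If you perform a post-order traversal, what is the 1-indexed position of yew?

Post-order visits the left subtree, then the right subtree, then the node.
At mint: go left to cedar.
  At cedar: go left to lime.
    At lime: go left to ash.
      ash is a leaf — visit ash.
    At lime: no right child.
    Visit lime.
  At cedar: go right to plum.
    At plum: no left child.
    At plum: go right to fern.
      At fern: no left child.
      At fern: go right to hop.
        hop is a leaf — visit hop.
      Visit fern.
    Visit plum.
  Visit cedar.
At mint: go right to rye.
  At rye: go left to bay.
    At bay: go left to tulip.
      At tulip: no left child.
      At tulip: go right to ivy.
        ivy is a leaf — visit ivy.
      Visit tulip.
    At bay: go right to yew.
      yew is a leaf — visit yew.
    Visit bay.
  At rye: go right to lily.
    At lily: go left to rose.
      At rose: no left child.
      At rose: go right to teak.
        teak is a leaf — visit teak.
      Visit rose.
    At lily: no right child.
    Visit lily.
  Visit rye.
Visit mint.
Full post-order sequence: ash, lime, hop, fern, plum, cedar, ivy, tulip, yew, bay, teak, rose, lily, rye, mint.

9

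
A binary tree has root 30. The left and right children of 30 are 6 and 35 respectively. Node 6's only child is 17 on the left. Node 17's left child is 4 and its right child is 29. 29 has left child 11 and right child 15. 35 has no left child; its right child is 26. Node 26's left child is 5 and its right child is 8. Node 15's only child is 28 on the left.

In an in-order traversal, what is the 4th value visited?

29

In-order visits the left subtree, then the node, then the right subtree.
At 30: go left to 6.
  At 6: go left to 17.
    At 17: go left to 4.
      4 is a leaf — visit 4.
    Visit 17.
    At 17: go right to 29.
      At 29: go left to 11.
        11 is a leaf — visit 11.
      Visit 29.
      At 29: go right to 15.
        At 15: go left to 28.
          28 is a leaf — visit 28.
        Visit 15.
        At 15: no right child.
  Visit 6.
  At 6: no right child.
Visit 30.
At 30: go right to 35.
  At 35: no left child.
  Visit 35.
  At 35: go right to 26.
    At 26: go left to 5.
      5 is a leaf — visit 5.
    Visit 26.
    At 26: go right to 8.
      8 is a leaf — visit 8.
Full in-order sequence: 4, 17, 11, 29, 28, 15, 6, 30, 35, 5, 26, 8.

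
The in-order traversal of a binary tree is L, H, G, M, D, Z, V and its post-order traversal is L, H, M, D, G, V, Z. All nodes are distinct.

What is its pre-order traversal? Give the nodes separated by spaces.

Z G H L D M V

The last element of post-order is the root; it splits in-order into left and right subtrees.
Root Z: left subtree has 5 nodes {L, H, G, M, D}, right has 1 {V}.
  Root G: left subtree has 2 nodes {L, H}, right has 2 {M, D}.
    Root H: left subtree has 1 node {L}, right has 0 { }.
    Root D: left subtree has 1 node {M}, right has 0 { }.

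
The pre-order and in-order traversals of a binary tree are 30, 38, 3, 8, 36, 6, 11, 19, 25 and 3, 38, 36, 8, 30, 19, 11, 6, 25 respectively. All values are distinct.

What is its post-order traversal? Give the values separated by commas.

3, 36, 8, 38, 19, 11, 25, 6, 30

The first element of pre-order is the root; it splits in-order into left and right subtrees.
Root 30: left subtree has 4 nodes {3, 38, 36, 8}, right has 4 {19, 11, 6, 25}.
  Root 38: left subtree has 1 node {3}, right has 2 {36, 8}.
    Root 8: left subtree has 1 node {36}, right has 0 { }.
  Root 6: left subtree has 2 nodes {19, 11}, right has 1 {25}.
    Root 11: left subtree has 1 node {19}, right has 0 { }.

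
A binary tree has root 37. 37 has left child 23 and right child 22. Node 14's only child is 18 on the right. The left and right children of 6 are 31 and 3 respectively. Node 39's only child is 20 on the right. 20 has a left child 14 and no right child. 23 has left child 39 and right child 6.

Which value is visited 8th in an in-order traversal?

In-order visits the left subtree, then the node, then the right subtree.
At 37: go left to 23.
  At 23: go left to 39.
    At 39: no left child.
    Visit 39.
    At 39: go right to 20.
      At 20: go left to 14.
        At 14: no left child.
        Visit 14.
        At 14: go right to 18.
          18 is a leaf — visit 18.
      Visit 20.
      At 20: no right child.
  Visit 23.
  At 23: go right to 6.
    At 6: go left to 31.
      31 is a leaf — visit 31.
    Visit 6.
    At 6: go right to 3.
      3 is a leaf — visit 3.
Visit 37.
At 37: go right to 22.
  22 is a leaf — visit 22.
Full in-order sequence: 39, 14, 18, 20, 23, 31, 6, 3, 37, 22.

3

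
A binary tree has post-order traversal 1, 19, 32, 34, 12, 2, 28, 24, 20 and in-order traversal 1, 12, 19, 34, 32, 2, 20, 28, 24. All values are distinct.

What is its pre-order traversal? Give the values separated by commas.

The last element of post-order is the root; it splits in-order into left and right subtrees.
Root 20: left subtree has 6 nodes {1, 12, 19, 34, 32, 2}, right has 2 {28, 24}.
  Root 2: left subtree has 5 nodes {1, 12, 19, 34, 32}, right has 0 { }.
    Root 12: left subtree has 1 node {1}, right has 3 {19, 34, 32}.
      Root 34: left subtree has 1 node {19}, right has 1 {32}.
  Root 24: left subtree has 1 node {28}, right has 0 { }.

20, 2, 12, 1, 34, 19, 32, 24, 28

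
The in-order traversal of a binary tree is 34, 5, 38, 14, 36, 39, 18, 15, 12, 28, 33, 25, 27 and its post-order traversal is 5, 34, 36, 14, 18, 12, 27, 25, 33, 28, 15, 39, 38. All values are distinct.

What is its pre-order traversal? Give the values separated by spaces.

The last element of post-order is the root; it splits in-order into left and right subtrees.
Root 38: left subtree has 2 nodes {34, 5}, right has 10 {14, 36, 39, 18, 15, 12, 28, 33, 25, 27}.
  Root 34: left subtree has 0 nodes { }, right has 1 {5}.
  Root 39: left subtree has 2 nodes {14, 36}, right has 7 {18, 15, 12, 28, 33, 25, 27}.
    Root 14: left subtree has 0 nodes { }, right has 1 {36}.
    Root 15: left subtree has 1 node {18}, right has 5 {12, 28, 33, 25, 27}.
      Root 28: left subtree has 1 node {12}, right has 3 {33, 25, 27}.
        Root 33: left subtree has 0 nodes { }, right has 2 {25, 27}.
          Root 25: left subtree has 0 nodes { }, right has 1 {27}.

38 34 5 39 14 36 15 18 28 12 33 25 27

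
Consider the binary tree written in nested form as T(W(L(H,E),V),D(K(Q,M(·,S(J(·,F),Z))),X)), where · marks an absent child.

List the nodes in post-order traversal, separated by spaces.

H E L V W Q F J Z S M K X D T

Post-order visits the left subtree, then the right subtree, then the node.
At T: go left to W.
  At W: go left to L.
    At L: go left to H.
      H is a leaf — visit H.
    At L: go right to E.
      E is a leaf — visit E.
    Visit L.
  At W: go right to V.
    V is a leaf — visit V.
  Visit W.
At T: go right to D.
  At D: go left to K.
    At K: go left to Q.
      Q is a leaf — visit Q.
    At K: go right to M.
      At M: no left child.
      At M: go right to S.
        At S: go left to J.
          At J: no left child.
          At J: go right to F.
            F is a leaf — visit F.
          Visit J.
        At S: go right to Z.
          Z is a leaf — visit Z.
        Visit S.
      Visit M.
    Visit K.
  At D: go right to X.
    X is a leaf — visit X.
  Visit D.
Visit T.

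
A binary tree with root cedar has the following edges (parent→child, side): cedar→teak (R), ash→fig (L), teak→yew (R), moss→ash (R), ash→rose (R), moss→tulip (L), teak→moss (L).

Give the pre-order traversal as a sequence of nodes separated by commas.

Pre-order visits the node, then its left subtree, then its right subtree.
Visit cedar.
At cedar: no left child.
At cedar: go right to teak.
  Visit teak.
  At teak: go left to moss.
    Visit moss.
    At moss: go left to tulip.
      tulip is a leaf — visit tulip.
    At moss: go right to ash.
      Visit ash.
      At ash: go left to fig.
        fig is a leaf — visit fig.
      At ash: go right to rose.
        rose is a leaf — visit rose.
  At teak: go right to yew.
    yew is a leaf — visit yew.

cedar, teak, moss, tulip, ash, fig, rose, yew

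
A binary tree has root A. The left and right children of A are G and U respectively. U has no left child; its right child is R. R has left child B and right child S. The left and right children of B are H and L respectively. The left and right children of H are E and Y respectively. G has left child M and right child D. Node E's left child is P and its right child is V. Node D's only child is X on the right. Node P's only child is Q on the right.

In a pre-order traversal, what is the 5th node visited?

X

Pre-order visits the node, then its left subtree, then its right subtree.
Visit A.
At A: go left to G.
  Visit G.
  At G: go left to M.
    M is a leaf — visit M.
  At G: go right to D.
    Visit D.
    At D: no left child.
    At D: go right to X.
      X is a leaf — visit X.
At A: go right to U.
  Visit U.
  At U: no left child.
  At U: go right to R.
    Visit R.
    At R: go left to B.
      Visit B.
      At B: go left to H.
        Visit H.
        At H: go left to E.
          Visit E.
          At E: go left to P.
            Visit P.
            At P: no left child.
            At P: go right to Q.
              Q is a leaf — visit Q.
          At E: go right to V.
            V is a leaf — visit V.
        At H: go right to Y.
          Y is a leaf — visit Y.
      At B: go right to L.
        L is a leaf — visit L.
    At R: go right to S.
      S is a leaf — visit S.
Full pre-order sequence: A, G, M, D, X, U, R, B, H, E, P, Q, V, Y, L, S.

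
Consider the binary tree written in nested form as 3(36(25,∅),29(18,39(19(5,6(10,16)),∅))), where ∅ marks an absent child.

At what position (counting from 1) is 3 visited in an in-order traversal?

In-order visits the left subtree, then the node, then the right subtree.
At 3: go left to 36.
  At 36: go left to 25.
    25 is a leaf — visit 25.
  Visit 36.
  At 36: no right child.
Visit 3.
At 3: go right to 29.
  At 29: go left to 18.
    18 is a leaf — visit 18.
  Visit 29.
  At 29: go right to 39.
    At 39: go left to 19.
      At 19: go left to 5.
        5 is a leaf — visit 5.
      Visit 19.
      At 19: go right to 6.
        At 6: go left to 10.
          10 is a leaf — visit 10.
        Visit 6.
        At 6: go right to 16.
          16 is a leaf — visit 16.
    Visit 39.
    At 39: no right child.
Full in-order sequence: 25, 36, 3, 18, 29, 5, 19, 10, 6, 16, 39.

3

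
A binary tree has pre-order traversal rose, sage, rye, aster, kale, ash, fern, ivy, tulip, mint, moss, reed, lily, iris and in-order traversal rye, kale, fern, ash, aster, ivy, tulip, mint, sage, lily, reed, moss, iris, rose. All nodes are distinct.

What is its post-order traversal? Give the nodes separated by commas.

fern, ash, kale, mint, tulip, ivy, aster, rye, lily, reed, iris, moss, sage, rose

The first element of pre-order is the root; it splits in-order into left and right subtrees.
Root rose: left subtree has 13 nodes {rye, kale, fern, ash, aster, ivy, tulip, mint, sage, lily, reed, moss, iris}, right has 0 { }.
  Root sage: left subtree has 8 nodes {rye, kale, fern, ash, aster, ivy, tulip, mint}, right has 4 {lily, reed, moss, iris}.
    Root rye: left subtree has 0 nodes { }, right has 7 {kale, fern, ash, aster, ivy, tulip, mint}.
      Root aster: left subtree has 3 nodes {kale, fern, ash}, right has 3 {ivy, tulip, mint}.
        Root kale: left subtree has 0 nodes { }, right has 2 {fern, ash}.
          Root ash: left subtree has 1 node {fern}, right has 0 { }.
        Root ivy: left subtree has 0 nodes { }, right has 2 {tulip, mint}.
          Root tulip: left subtree has 0 nodes { }, right has 1 {mint}.
    Root moss: left subtree has 2 nodes {lily, reed}, right has 1 {iris}.
      Root reed: left subtree has 1 node {lily}, right has 0 { }.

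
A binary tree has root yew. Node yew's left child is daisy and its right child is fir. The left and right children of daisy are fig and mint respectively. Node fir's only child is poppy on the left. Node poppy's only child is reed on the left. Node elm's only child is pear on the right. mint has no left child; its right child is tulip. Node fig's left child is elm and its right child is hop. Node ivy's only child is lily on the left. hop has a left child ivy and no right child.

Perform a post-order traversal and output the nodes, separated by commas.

pear, elm, lily, ivy, hop, fig, tulip, mint, daisy, reed, poppy, fir, yew

Post-order visits the left subtree, then the right subtree, then the node.
At yew: go left to daisy.
  At daisy: go left to fig.
    At fig: go left to elm.
      At elm: no left child.
      At elm: go right to pear.
        pear is a leaf — visit pear.
      Visit elm.
    At fig: go right to hop.
      At hop: go left to ivy.
        At ivy: go left to lily.
          lily is a leaf — visit lily.
        At ivy: no right child.
        Visit ivy.
      At hop: no right child.
      Visit hop.
    Visit fig.
  At daisy: go right to mint.
    At mint: no left child.
    At mint: go right to tulip.
      tulip is a leaf — visit tulip.
    Visit mint.
  Visit daisy.
At yew: go right to fir.
  At fir: go left to poppy.
    At poppy: go left to reed.
      reed is a leaf — visit reed.
    At poppy: no right child.
    Visit poppy.
  At fir: no right child.
  Visit fir.
Visit yew.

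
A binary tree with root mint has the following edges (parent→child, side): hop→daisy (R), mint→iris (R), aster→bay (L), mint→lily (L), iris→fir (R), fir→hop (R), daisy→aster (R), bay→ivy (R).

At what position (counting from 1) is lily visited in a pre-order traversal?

2

Pre-order visits the node, then its left subtree, then its right subtree.
Visit mint.
At mint: go left to lily.
  lily is a leaf — visit lily.
At mint: go right to iris.
  Visit iris.
  At iris: no left child.
  At iris: go right to fir.
    Visit fir.
    At fir: no left child.
    At fir: go right to hop.
      Visit hop.
      At hop: no left child.
      At hop: go right to daisy.
        Visit daisy.
        At daisy: no left child.
        At daisy: go right to aster.
          Visit aster.
          At aster: go left to bay.
            Visit bay.
            At bay: no left child.
            At bay: go right to ivy.
              ivy is a leaf — visit ivy.
          At aster: no right child.
Full pre-order sequence: mint, lily, iris, fir, hop, daisy, aster, bay, ivy.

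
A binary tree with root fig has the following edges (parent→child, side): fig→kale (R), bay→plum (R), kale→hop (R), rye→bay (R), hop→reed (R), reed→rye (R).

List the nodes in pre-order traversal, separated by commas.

Pre-order visits the node, then its left subtree, then its right subtree.
Visit fig.
At fig: no left child.
At fig: go right to kale.
  Visit kale.
  At kale: no left child.
  At kale: go right to hop.
    Visit hop.
    At hop: no left child.
    At hop: go right to reed.
      Visit reed.
      At reed: no left child.
      At reed: go right to rye.
        Visit rye.
        At rye: no left child.
        At rye: go right to bay.
          Visit bay.
          At bay: no left child.
          At bay: go right to plum.
            plum is a leaf — visit plum.

fig, kale, hop, reed, rye, bay, plum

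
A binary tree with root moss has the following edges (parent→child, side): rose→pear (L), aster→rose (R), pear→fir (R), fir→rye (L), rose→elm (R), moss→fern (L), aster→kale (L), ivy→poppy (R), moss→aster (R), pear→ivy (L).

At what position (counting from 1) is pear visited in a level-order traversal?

6

Level-order visits nodes level by level from the root, left to right within each level.
Level 0: moss
Level 1: fern, aster
Level 2: kale, rose
Level 3: pear, elm
Level 4: ivy, fir
Level 5: poppy, rye
Full level-order sequence: moss, fern, aster, kale, rose, pear, elm, ivy, fir, poppy, rye.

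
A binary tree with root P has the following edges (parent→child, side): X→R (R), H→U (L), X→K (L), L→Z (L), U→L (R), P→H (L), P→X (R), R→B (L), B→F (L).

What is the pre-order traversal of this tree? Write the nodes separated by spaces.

P H U L Z X K R B F

Pre-order visits the node, then its left subtree, then its right subtree.
Visit P.
At P: go left to H.
  Visit H.
  At H: go left to U.
    Visit U.
    At U: no left child.
    At U: go right to L.
      Visit L.
      At L: go left to Z.
        Z is a leaf — visit Z.
      At L: no right child.
  At H: no right child.
At P: go right to X.
  Visit X.
  At X: go left to K.
    K is a leaf — visit K.
  At X: go right to R.
    Visit R.
    At R: go left to B.
      Visit B.
      At B: go left to F.
        F is a leaf — visit F.
      At B: no right child.
    At R: no right child.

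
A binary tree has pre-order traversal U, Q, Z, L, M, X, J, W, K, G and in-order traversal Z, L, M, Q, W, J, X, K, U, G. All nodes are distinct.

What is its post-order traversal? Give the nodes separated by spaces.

M L Z W J K X Q G U

The first element of pre-order is the root; it splits in-order into left and right subtrees.
Root U: left subtree has 8 nodes {Z, L, M, Q, W, J, X, K}, right has 1 {G}.
  Root Q: left subtree has 3 nodes {Z, L, M}, right has 4 {W, J, X, K}.
    Root Z: left subtree has 0 nodes { }, right has 2 {L, M}.
      Root L: left subtree has 0 nodes { }, right has 1 {M}.
    Root X: left subtree has 2 nodes {W, J}, right has 1 {K}.
      Root J: left subtree has 1 node {W}, right has 0 { }.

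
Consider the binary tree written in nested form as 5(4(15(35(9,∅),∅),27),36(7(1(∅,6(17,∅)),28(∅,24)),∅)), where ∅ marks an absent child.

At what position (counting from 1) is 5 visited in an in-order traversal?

6

In-order visits the left subtree, then the node, then the right subtree.
At 5: go left to 4.
  At 4: go left to 15.
    At 15: go left to 35.
      At 35: go left to 9.
        9 is a leaf — visit 9.
      Visit 35.
      At 35: no right child.
    Visit 15.
    At 15: no right child.
  Visit 4.
  At 4: go right to 27.
    27 is a leaf — visit 27.
Visit 5.
At 5: go right to 36.
  At 36: go left to 7.
    At 7: go left to 1.
      At 1: no left child.
      Visit 1.
      At 1: go right to 6.
        At 6: go left to 17.
          17 is a leaf — visit 17.
        Visit 6.
        At 6: no right child.
    Visit 7.
    At 7: go right to 28.
      At 28: no left child.
      Visit 28.
      At 28: go right to 24.
        24 is a leaf — visit 24.
  Visit 36.
  At 36: no right child.
Full in-order sequence: 9, 35, 15, 4, 27, 5, 1, 17, 6, 7, 28, 24, 36.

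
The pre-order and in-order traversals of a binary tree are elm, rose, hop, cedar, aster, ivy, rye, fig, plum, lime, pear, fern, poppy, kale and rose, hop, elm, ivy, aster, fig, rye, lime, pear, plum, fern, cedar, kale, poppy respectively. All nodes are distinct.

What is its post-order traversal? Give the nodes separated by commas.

hop, rose, ivy, fig, pear, lime, fern, plum, rye, aster, kale, poppy, cedar, elm

The first element of pre-order is the root; it splits in-order into left and right subtrees.
Root elm: left subtree has 2 nodes {rose, hop}, right has 11 {ivy, aster, fig, rye, lime, pear, plum, fern, cedar, kale, poppy}.
  Root rose: left subtree has 0 nodes { }, right has 1 {hop}.
  Root cedar: left subtree has 8 nodes {ivy, aster, fig, rye, lime, pear, plum, fern}, right has 2 {kale, poppy}.
    Root aster: left subtree has 1 node {ivy}, right has 6 {fig, rye, lime, pear, plum, fern}.
      Root rye: left subtree has 1 node {fig}, right has 4 {lime, pear, plum, fern}.
        Root plum: left subtree has 2 nodes {lime, pear}, right has 1 {fern}.
          Root lime: left subtree has 0 nodes { }, right has 1 {pear}.
    Root poppy: left subtree has 1 node {kale}, right has 0 { }.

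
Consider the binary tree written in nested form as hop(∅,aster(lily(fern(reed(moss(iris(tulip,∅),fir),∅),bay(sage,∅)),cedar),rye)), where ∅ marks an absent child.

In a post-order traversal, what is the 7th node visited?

Post-order visits the left subtree, then the right subtree, then the node.
At hop: no left child.
At hop: go right to aster.
  At aster: go left to lily.
    At lily: go left to fern.
      At fern: go left to reed.
        At reed: go left to moss.
          At moss: go left to iris.
            At iris: go left to tulip.
              tulip is a leaf — visit tulip.
            At iris: no right child.
            Visit iris.
          At moss: go right to fir.
            fir is a leaf — visit fir.
          Visit moss.
        At reed: no right child.
        Visit reed.
      At fern: go right to bay.
        At bay: go left to sage.
          sage is a leaf — visit sage.
        At bay: no right child.
        Visit bay.
      Visit fern.
    At lily: go right to cedar.
      cedar is a leaf — visit cedar.
    Visit lily.
  At aster: go right to rye.
    rye is a leaf — visit rye.
  Visit aster.
Visit hop.
Full post-order sequence: tulip, iris, fir, moss, reed, sage, bay, fern, cedar, lily, rye, aster, hop.

bay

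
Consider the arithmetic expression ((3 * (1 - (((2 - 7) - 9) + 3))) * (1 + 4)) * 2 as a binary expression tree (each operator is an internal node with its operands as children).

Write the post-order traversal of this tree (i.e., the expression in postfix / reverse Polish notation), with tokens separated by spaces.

3 1 2 7 - 9 - 3 + - * 1 4 + * 2 *

Post-order on an expression tree gives postfix notation: for each operator, emit left operand, right operand, then the operator.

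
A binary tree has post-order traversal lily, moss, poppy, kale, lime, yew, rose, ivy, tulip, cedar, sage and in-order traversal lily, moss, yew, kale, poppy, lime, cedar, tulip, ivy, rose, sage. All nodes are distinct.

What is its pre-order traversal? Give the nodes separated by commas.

sage, cedar, yew, moss, lily, lime, kale, poppy, tulip, ivy, rose

The last element of post-order is the root; it splits in-order into left and right subtrees.
Root sage: left subtree has 10 nodes {lily, moss, yew, kale, poppy, lime, cedar, tulip, ivy, rose}, right has 0 { }.
  Root cedar: left subtree has 6 nodes {lily, moss, yew, kale, poppy, lime}, right has 3 {tulip, ivy, rose}.
    Root yew: left subtree has 2 nodes {lily, moss}, right has 3 {kale, poppy, lime}.
      Root moss: left subtree has 1 node {lily}, right has 0 { }.
      Root lime: left subtree has 2 nodes {kale, poppy}, right has 0 { }.
        Root kale: left subtree has 0 nodes { }, right has 1 {poppy}.
    Root tulip: left subtree has 0 nodes { }, right has 2 {ivy, rose}.
      Root ivy: left subtree has 0 nodes { }, right has 1 {rose}.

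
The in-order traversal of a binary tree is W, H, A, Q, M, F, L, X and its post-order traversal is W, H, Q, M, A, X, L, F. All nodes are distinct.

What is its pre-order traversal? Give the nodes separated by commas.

The last element of post-order is the root; it splits in-order into left and right subtrees.
Root F: left subtree has 5 nodes {W, H, A, Q, M}, right has 2 {L, X}.
  Root A: left subtree has 2 nodes {W, H}, right has 2 {Q, M}.
    Root H: left subtree has 1 node {W}, right has 0 { }.
    Root M: left subtree has 1 node {Q}, right has 0 { }.
  Root L: left subtree has 0 nodes { }, right has 1 {X}.

F, A, H, W, M, Q, L, X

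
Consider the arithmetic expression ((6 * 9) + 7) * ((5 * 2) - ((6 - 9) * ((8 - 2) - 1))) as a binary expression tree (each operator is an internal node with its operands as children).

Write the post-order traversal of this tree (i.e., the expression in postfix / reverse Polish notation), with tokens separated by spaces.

6 9 * 7 + 5 2 * 6 9 - 8 2 - 1 - * - *

Post-order on an expression tree gives postfix notation: for each operator, emit left operand, right operand, then the operator.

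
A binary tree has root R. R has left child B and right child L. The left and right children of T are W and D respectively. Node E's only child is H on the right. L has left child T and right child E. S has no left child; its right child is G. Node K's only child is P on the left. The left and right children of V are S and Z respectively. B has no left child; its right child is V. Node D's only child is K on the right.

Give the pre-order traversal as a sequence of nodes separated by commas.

R, B, V, S, G, Z, L, T, W, D, K, P, E, H

Pre-order visits the node, then its left subtree, then its right subtree.
Visit R.
At R: go left to B.
  Visit B.
  At B: no left child.
  At B: go right to V.
    Visit V.
    At V: go left to S.
      Visit S.
      At S: no left child.
      At S: go right to G.
        G is a leaf — visit G.
    At V: go right to Z.
      Z is a leaf — visit Z.
At R: go right to L.
  Visit L.
  At L: go left to T.
    Visit T.
    At T: go left to W.
      W is a leaf — visit W.
    At T: go right to D.
      Visit D.
      At D: no left child.
      At D: go right to K.
        Visit K.
        At K: go left to P.
          P is a leaf — visit P.
        At K: no right child.
  At L: go right to E.
    Visit E.
    At E: no left child.
    At E: go right to H.
      H is a leaf — visit H.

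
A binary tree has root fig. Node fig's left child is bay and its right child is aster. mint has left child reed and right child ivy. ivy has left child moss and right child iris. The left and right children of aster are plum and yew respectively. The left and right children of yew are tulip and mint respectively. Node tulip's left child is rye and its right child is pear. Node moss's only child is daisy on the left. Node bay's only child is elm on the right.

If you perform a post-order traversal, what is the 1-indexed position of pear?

5

Post-order visits the left subtree, then the right subtree, then the node.
At fig: go left to bay.
  At bay: no left child.
  At bay: go right to elm.
    elm is a leaf — visit elm.
  Visit bay.
At fig: go right to aster.
  At aster: go left to plum.
    plum is a leaf — visit plum.
  At aster: go right to yew.
    At yew: go left to tulip.
      At tulip: go left to rye.
        rye is a leaf — visit rye.
      At tulip: go right to pear.
        pear is a leaf — visit pear.
      Visit tulip.
    At yew: go right to mint.
      At mint: go left to reed.
        reed is a leaf — visit reed.
      At mint: go right to ivy.
        At ivy: go left to moss.
          At moss: go left to daisy.
            daisy is a leaf — visit daisy.
          At moss: no right child.
          Visit moss.
        At ivy: go right to iris.
          iris is a leaf — visit iris.
        Visit ivy.
      Visit mint.
    Visit yew.
  Visit aster.
Visit fig.
Full post-order sequence: elm, bay, plum, rye, pear, tulip, reed, daisy, moss, iris, ivy, mint, yew, aster, fig.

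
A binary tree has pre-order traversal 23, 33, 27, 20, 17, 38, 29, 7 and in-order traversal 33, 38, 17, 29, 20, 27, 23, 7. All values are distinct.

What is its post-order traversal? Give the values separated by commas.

The first element of pre-order is the root; it splits in-order into left and right subtrees.
Root 23: left subtree has 6 nodes {33, 38, 17, 29, 20, 27}, right has 1 {7}.
  Root 33: left subtree has 0 nodes { }, right has 5 {38, 17, 29, 20, 27}.
    Root 27: left subtree has 4 nodes {38, 17, 29, 20}, right has 0 { }.
      Root 20: left subtree has 3 nodes {38, 17, 29}, right has 0 { }.
        Root 17: left subtree has 1 node {38}, right has 1 {29}.

38, 29, 17, 20, 27, 33, 7, 23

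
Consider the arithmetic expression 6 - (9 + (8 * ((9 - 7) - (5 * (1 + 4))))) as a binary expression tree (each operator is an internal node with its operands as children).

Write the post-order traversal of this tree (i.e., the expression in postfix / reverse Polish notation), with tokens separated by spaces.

6 9 8 9 7 - 5 1 4 + * - * + -

Post-order on an expression tree gives postfix notation: for each operator, emit left operand, right operand, then the operator.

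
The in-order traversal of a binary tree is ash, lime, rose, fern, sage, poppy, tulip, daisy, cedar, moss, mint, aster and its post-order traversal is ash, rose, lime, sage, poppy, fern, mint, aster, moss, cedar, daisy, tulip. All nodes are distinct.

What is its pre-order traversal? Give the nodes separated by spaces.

The last element of post-order is the root; it splits in-order into left and right subtrees.
Root tulip: left subtree has 6 nodes {ash, lime, rose, fern, sage, poppy}, right has 5 {daisy, cedar, moss, mint, aster}.
  Root fern: left subtree has 3 nodes {ash, lime, rose}, right has 2 {sage, poppy}.
    Root lime: left subtree has 1 node {ash}, right has 1 {rose}.
    Root poppy: left subtree has 1 node {sage}, right has 0 { }.
  Root daisy: left subtree has 0 nodes { }, right has 4 {cedar, moss, mint, aster}.
    Root cedar: left subtree has 0 nodes { }, right has 3 {moss, mint, aster}.
      Root moss: left subtree has 0 nodes { }, right has 2 {mint, aster}.
        Root aster: left subtree has 1 node {mint}, right has 0 { }.

tulip fern lime ash rose poppy sage daisy cedar moss aster mint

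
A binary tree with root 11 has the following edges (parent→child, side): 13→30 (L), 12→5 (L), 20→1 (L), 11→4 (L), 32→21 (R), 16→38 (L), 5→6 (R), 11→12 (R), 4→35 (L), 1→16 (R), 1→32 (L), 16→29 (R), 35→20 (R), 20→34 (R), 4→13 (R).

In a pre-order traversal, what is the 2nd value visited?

4

Pre-order visits the node, then its left subtree, then its right subtree.
Visit 11.
At 11: go left to 4.
  Visit 4.
  At 4: go left to 35.
    Visit 35.
    At 35: no left child.
    At 35: go right to 20.
      Visit 20.
      At 20: go left to 1.
        Visit 1.
        At 1: go left to 32.
          Visit 32.
          At 32: no left child.
          At 32: go right to 21.
            21 is a leaf — visit 21.
        At 1: go right to 16.
          Visit 16.
          At 16: go left to 38.
            38 is a leaf — visit 38.
          At 16: go right to 29.
            29 is a leaf — visit 29.
      At 20: go right to 34.
        34 is a leaf — visit 34.
  At 4: go right to 13.
    Visit 13.
    At 13: go left to 30.
      30 is a leaf — visit 30.
    At 13: no right child.
At 11: go right to 12.
  Visit 12.
  At 12: go left to 5.
    Visit 5.
    At 5: no left child.
    At 5: go right to 6.
      6 is a leaf — visit 6.
  At 12: no right child.
Full pre-order sequence: 11, 4, 35, 20, 1, 32, 21, 16, 38, 29, 34, 13, 30, 12, 5, 6.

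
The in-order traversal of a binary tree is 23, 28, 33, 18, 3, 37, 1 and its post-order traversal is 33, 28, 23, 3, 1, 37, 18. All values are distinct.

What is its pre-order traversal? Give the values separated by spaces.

18 23 28 33 37 3 1

The last element of post-order is the root; it splits in-order into left and right subtrees.
Root 18: left subtree has 3 nodes {23, 28, 33}, right has 3 {3, 37, 1}.
  Root 23: left subtree has 0 nodes { }, right has 2 {28, 33}.
    Root 28: left subtree has 0 nodes { }, right has 1 {33}.
  Root 37: left subtree has 1 node {3}, right has 1 {1}.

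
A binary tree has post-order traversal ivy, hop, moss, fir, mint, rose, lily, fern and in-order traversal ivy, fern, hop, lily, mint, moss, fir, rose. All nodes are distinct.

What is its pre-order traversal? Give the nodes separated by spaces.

fern ivy lily hop rose mint fir moss

The last element of post-order is the root; it splits in-order into left and right subtrees.
Root fern: left subtree has 1 node {ivy}, right has 6 {hop, lily, mint, moss, fir, rose}.
  Root lily: left subtree has 1 node {hop}, right has 4 {mint, moss, fir, rose}.
    Root rose: left subtree has 3 nodes {mint, moss, fir}, right has 0 { }.
      Root mint: left subtree has 0 nodes { }, right has 2 {moss, fir}.
        Root fir: left subtree has 1 node {moss}, right has 0 { }.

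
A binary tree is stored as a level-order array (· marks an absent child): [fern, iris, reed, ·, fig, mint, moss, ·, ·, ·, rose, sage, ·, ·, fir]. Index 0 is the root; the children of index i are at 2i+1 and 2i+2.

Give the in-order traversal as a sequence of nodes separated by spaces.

In-order visits the left subtree, then the node, then the right subtree.
At fern: go left to iris.
  At iris: no left child.
  Visit iris.
  At iris: go right to fig.
    At fig: no left child.
    Visit fig.
    At fig: go right to rose.
      rose is a leaf — visit rose.
Visit fern.
At fern: go right to reed.
  At reed: go left to mint.
    At mint: go left to sage.
      sage is a leaf — visit sage.
    Visit mint.
    At mint: no right child.
  Visit reed.
  At reed: go right to moss.
    At moss: no left child.
    Visit moss.
    At moss: go right to fir.
      fir is a leaf — visit fir.

iris fig rose fern sage mint reed moss fir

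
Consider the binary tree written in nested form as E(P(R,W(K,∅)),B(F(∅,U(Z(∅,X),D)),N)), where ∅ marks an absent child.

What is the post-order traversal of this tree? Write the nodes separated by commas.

R, K, W, P, X, Z, D, U, F, N, B, E

Post-order visits the left subtree, then the right subtree, then the node.
At E: go left to P.
  At P: go left to R.
    R is a leaf — visit R.
  At P: go right to W.
    At W: go left to K.
      K is a leaf — visit K.
    At W: no right child.
    Visit W.
  Visit P.
At E: go right to B.
  At B: go left to F.
    At F: no left child.
    At F: go right to U.
      At U: go left to Z.
        At Z: no left child.
        At Z: go right to X.
          X is a leaf — visit X.
        Visit Z.
      At U: go right to D.
        D is a leaf — visit D.
      Visit U.
    Visit F.
  At B: go right to N.
    N is a leaf — visit N.
  Visit B.
Visit E.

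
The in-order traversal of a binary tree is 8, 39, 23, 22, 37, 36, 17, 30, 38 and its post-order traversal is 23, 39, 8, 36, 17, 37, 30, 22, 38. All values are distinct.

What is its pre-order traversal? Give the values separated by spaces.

The last element of post-order is the root; it splits in-order into left and right subtrees.
Root 38: left subtree has 8 nodes {8, 39, 23, 22, 37, 36, 17, 30}, right has 0 { }.
  Root 22: left subtree has 3 nodes {8, 39, 23}, right has 4 {37, 36, 17, 30}.
    Root 8: left subtree has 0 nodes { }, right has 2 {39, 23}.
      Root 39: left subtree has 0 nodes { }, right has 1 {23}.
    Root 30: left subtree has 3 nodes {37, 36, 17}, right has 0 { }.
      Root 37: left subtree has 0 nodes { }, right has 2 {36, 17}.
        Root 17: left subtree has 1 node {36}, right has 0 { }.

38 22 8 39 23 30 37 17 36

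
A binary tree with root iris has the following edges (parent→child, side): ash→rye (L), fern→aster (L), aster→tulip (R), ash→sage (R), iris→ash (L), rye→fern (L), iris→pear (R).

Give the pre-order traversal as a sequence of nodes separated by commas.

iris, ash, rye, fern, aster, tulip, sage, pear

Pre-order visits the node, then its left subtree, then its right subtree.
Visit iris.
At iris: go left to ash.
  Visit ash.
  At ash: go left to rye.
    Visit rye.
    At rye: go left to fern.
      Visit fern.
      At fern: go left to aster.
        Visit aster.
        At aster: no left child.
        At aster: go right to tulip.
          tulip is a leaf — visit tulip.
      At fern: no right child.
    At rye: no right child.
  At ash: go right to sage.
    sage is a leaf — visit sage.
At iris: go right to pear.
  pear is a leaf — visit pear.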